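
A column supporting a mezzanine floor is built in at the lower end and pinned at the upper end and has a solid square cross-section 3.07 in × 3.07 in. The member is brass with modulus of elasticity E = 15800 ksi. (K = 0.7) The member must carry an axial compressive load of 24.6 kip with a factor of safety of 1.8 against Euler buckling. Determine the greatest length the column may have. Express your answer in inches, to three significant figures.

I = a⁴/12 = 3.07⁴/12 = 7.402 in⁴
Required critical load P_cr = n·P = 1.8 × 24.6 = 44.28 kip = 4.428×10^4 lb
From P_cr = π²EI/(K·L)²:  L = (1/K)·√(π²EI/P_cr) = (1/0.7)·√(π²×1.58×10^7×7.402/4.428×10^4)
L = 231 in

L_max ≈ 231 in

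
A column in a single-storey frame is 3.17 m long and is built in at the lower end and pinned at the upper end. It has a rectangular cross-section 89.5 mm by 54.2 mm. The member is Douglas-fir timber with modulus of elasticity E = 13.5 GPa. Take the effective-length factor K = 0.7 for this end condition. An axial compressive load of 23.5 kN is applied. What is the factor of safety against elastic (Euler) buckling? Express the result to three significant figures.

Buckling occurs about the weak axis: I_min = h·b³/12 with b = 54.2 mm (the shorter side).
I_min = 89.5×54.2³/12 = 1.188×10^6 mm⁴
I = 1.188×10^6 mm⁴ = 1.188×10^-6 m⁴
Effective length L_e = K·L = 0.7 × 3.17 = 2.219 m
P_cr = π²EI / L_e² = π² × 13.5×10⁹ × 1.188×10^-6 / 2.219² = 3.213×10^4 N
Factor of safety n = P_cr / P = 32.134 / 23.5 = 1.37

n ≈ 1.37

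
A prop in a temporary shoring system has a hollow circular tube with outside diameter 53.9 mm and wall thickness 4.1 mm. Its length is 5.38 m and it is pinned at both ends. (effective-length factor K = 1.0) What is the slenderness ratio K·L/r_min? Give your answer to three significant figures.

Inner diameter d_i = 53.9 − 2×4.1 = 45.70 mm
I = π(d_o⁴ − d_i⁴)/64 = π(53.9⁴ − 45.70⁴)/64 = 2.002×10^5 mm⁴
A = 641.5 mm²;  r_min = √(I/A) = √(2.002×10^5/641.5) = 17.67 mm
L_e = K·L = 1 × 5.38 m = 5.380 m = 5380.0 mm
λ = L_e / r_min = 5380.0 / 17.67 = 305

λ ≈ 305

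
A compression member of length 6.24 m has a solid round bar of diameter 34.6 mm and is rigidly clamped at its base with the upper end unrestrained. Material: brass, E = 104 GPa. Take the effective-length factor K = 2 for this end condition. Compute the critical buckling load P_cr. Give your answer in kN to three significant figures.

I = πd⁴/64 = π×34.6⁴/64 = 7.035×10^4 mm⁴
I = 7.035×10^4 mm⁴ = 7.035×10^-8 m⁴
Effective length L_e = K·L = 2 × 6.24 = 12.48 m
P_cr = π²EI / L_e² = π² × 104×10⁹ × 7.035×10^-8 / 12.48² = 463.6 N

P_cr ≈ 0.464 kN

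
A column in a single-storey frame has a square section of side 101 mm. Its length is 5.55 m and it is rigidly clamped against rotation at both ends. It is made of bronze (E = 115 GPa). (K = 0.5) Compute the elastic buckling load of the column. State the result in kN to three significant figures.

P_cr ≈ 1280 kN

I = a⁴/12 = 101⁴/12 = 8.672×10^6 mm⁴
I = 8.672×10^6 mm⁴ = 8.672×10^-6 m⁴
Effective length L_e = K·L = 0.5 × 5.55 = 2.775 m
P_cr = π²EI / L_e² = π² × 115×10⁹ × 8.672×10^-6 / 2.775² = 1.278×10^6 N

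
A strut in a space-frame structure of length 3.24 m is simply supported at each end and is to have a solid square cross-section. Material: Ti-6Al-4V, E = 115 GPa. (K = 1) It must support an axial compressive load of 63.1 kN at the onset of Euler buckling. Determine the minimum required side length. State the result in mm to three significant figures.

L_e = K·L = 1 × 3.24 = 3.240 m
Required I = P_cr·L_e²/(π²E) = 6.310×10^4 × 3.240² / (π² × 1.15×10^11) = 5.836×10^-7 m⁴
I_req = 5.836×10^5 mm⁴
Solid square: I = a⁴/12  ⇒  a = (12I)^(1/4) = (12×5.836×10^5)^(1/4) = 51.4 mm

a ≈ 51.4 mm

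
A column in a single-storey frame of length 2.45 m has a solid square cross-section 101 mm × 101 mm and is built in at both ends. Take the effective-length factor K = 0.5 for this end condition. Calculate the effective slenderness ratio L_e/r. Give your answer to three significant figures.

λ ≈ 42.0

For a square r = a/√12 = 101/√12 = 29.16 mm
L_e = K·L = 0.5 × 2.45 m = 1.225 m = 1225.0 mm
λ = L_e / r_min = 1225.0 / 29.16 = 42.0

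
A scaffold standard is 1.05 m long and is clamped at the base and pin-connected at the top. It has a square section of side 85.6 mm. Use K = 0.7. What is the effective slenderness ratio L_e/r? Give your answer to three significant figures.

I = a⁴/12 = 85.6⁴/12 = 4.474×10^6 mm⁴
A = 7.327×10^3 mm²;  r_min = √(I/A) = √(4.474×10^6/7.327×10^3) = 24.71 mm
L_e = K·L = 0.7 × 1.05 m = 0.7350 m = 735.00 mm
λ = L_e / r_min = 735.00 / 24.71 = 29.7

λ ≈ 29.7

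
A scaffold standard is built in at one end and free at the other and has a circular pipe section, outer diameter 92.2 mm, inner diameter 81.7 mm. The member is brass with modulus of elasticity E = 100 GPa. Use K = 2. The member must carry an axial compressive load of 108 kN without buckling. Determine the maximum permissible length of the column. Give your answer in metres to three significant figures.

d_o = 92.2 mm, d_i = 81.7 mm
I = π(d_o⁴ − d_i⁴)/64 = π(92.2⁴ − 81.70⁴)/64 = 1.360×10^6 mm⁴
I = 1.360×10^-6 m⁴
At the buckling limit P_cr = P = 1.080×10^5 N
From P_cr = π²EI/(K·L)²:  L = (1/K)·√(π²EI/P_cr) = (1/2)·√(π²×1.00×10^11×1.360×10^-6/1.080×10^5)
L = 1.76 m

L_max ≈ 1.76 m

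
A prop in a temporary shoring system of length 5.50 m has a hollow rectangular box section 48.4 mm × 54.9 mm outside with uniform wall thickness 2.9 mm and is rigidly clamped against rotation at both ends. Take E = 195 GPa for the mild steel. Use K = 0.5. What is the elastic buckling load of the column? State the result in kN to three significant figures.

P_cr ≈ 51.5 kN

Inner dimensions: h_i = 54.9 − 2×2.9 = 49.10 mm, b_i = 48.4 − 2×2.9 = 42.60 mm
Weak-axis I_min = (h_o·b_o³ − h_i·b_i³)/12 with b_o = 48.4, b_i = 42.60 mm (shorter outer/inner sides).
I_min = (54.9×48.4³ − 49.10×42.60³)/12 = 2.024×10^5 mm⁴
I = 2.024×10^5 mm⁴ = 2.024×10^-7 m⁴
Effective length L_e = K·L = 0.5 × 5.50 = 2.750 m
P_cr = π²EI / L_e² = π² × 195×10⁹ × 2.024×10^-7 / 2.750² = 5.151×10^4 N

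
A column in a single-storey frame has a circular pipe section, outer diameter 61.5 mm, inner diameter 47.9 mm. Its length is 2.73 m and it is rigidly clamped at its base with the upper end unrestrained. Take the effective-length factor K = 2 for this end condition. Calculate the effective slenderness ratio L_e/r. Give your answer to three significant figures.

λ ≈ 280

d_o = 61.5 mm, d_i = 47.9 mm
I = π(d_o⁴ − d_i⁴)/64 = π(61.5⁴ − 47.90⁴)/64 = 4.438×10^5 mm⁴
A = 1.169×10^3 mm²;  r_min = √(I/A) = √(4.438×10^5/1.169×10^3) = 19.49 mm
L_e = K·L = 2 × 2.73 m = 5.460 m = 5460.0 mm
λ = L_e / r_min = 5460.0 / 19.49 = 280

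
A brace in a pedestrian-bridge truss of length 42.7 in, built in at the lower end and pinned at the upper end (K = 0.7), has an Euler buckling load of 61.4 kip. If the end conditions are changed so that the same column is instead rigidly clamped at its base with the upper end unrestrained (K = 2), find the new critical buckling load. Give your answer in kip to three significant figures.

P_cr ∝ 1/K², so P_cr,new = P_cr,old × (K_old/K_new)² = 61.4 × (0.7/2)²
= 61.4 × 0.1225 = 7.52 kip

P_cr ≈ 7.52 kip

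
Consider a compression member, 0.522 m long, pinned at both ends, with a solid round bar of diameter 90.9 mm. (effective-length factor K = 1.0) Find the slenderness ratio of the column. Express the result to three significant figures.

I = πd⁴/64 = π×90.9⁴/64 = 3.351×10^6 mm⁴
A = 6.490×10^3 mm²;  r_min = √(I/A) = √(3.351×10^6/6.490×10^3) = 22.72 mm
L_e = K·L = 1 × 0.522 m = 0.5220 m = 522.00 mm
λ = L_e / r_min = 522.00 / 22.72 = 23.0

λ ≈ 23.0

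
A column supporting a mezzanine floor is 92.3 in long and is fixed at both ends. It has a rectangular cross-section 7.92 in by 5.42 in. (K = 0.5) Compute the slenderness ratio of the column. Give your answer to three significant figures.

λ ≈ 29.5

For a rectangle r_min = b/√12 = 5.42/√12 = 1.565 in
L_e = K·L = 0.5 × 92.3 = 46.15 in
λ = L_e / r_min = 46.150 / 1.565 = 29.5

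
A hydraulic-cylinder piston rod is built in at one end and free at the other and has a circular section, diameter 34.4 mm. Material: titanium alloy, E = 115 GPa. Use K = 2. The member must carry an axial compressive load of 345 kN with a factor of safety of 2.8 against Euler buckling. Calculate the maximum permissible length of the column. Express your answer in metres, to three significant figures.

I = πd⁴/64 = π×34.4⁴/64 = 6.874×10^4 mm⁴
I = 6.874×10^-8 m⁴
Required critical load P_cr = n·P = 2.8 × 345 = 966.0 kN = 9.660×10^5 N
From P_cr = π²EI/(K·L)²:  L = (1/K)·√(π²EI/P_cr) = (1/2)·√(π²×1.15×10^11×6.874×10^-8/9.660×10^5)
L = 0.142 m

L_max ≈ 0.142 m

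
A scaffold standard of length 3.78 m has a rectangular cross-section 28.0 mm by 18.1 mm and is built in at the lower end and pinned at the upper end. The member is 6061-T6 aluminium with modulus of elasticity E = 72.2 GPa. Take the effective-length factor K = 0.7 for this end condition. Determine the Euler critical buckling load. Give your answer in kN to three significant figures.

P_cr ≈ 1.41 kN

Buckling occurs about the weak axis: I_min = h·b³/12 with b = 18.1 mm (the shorter side).
I_min = 28.0×18.1³/12 = 1.384×10^4 mm⁴
I = 1.384×10^4 mm⁴ = 1.384×10^-8 m⁴
Effective length L_e = K·L = 0.7 × 3.78 = 2.646 m
P_cr = π²EI / L_e² = π² × 72.2×10⁹ × 1.384×10^-8 / 2.646² = 1.408×10^3 N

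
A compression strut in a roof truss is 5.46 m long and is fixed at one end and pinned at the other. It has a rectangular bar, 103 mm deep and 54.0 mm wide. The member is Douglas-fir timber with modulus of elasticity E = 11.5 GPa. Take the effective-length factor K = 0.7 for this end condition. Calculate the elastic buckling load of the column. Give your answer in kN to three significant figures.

P_cr ≈ 10.5 kN

Buckling occurs about the weak axis: I_min = h·b³/12 with b = 54.0 mm (the shorter side).
I_min = 103×54.0³/12 = 1.352×10^6 mm⁴
I = 1.352×10^6 mm⁴ = 1.352×10^-6 m⁴
Effective length L_e = K·L = 0.7 × 5.46 = 3.822 m
P_cr = π²EI / L_e² = π² × 11.5×10⁹ × 1.352×10^-6 / 3.822² = 1.050×10^4 N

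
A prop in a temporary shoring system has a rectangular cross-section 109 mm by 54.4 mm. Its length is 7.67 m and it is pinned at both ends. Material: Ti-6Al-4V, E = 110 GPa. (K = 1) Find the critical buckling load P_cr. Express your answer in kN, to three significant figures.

Buckling occurs about the weak axis: I_min = h·b³/12 with b = 54.4 mm (the shorter side).
I_min = 109×54.4³/12 = 1.462×10^6 mm⁴
I = 1.462×10^6 mm⁴ = 1.462×10^-6 m⁴
Effective length L_e = K·L = 1 × 7.67 = 7.670 m
P_cr = π²EI / L_e² = π² × 110×10⁹ × 1.462×10^-6 / 7.670² = 2.699×10^4 N

P_cr ≈ 27.0 kN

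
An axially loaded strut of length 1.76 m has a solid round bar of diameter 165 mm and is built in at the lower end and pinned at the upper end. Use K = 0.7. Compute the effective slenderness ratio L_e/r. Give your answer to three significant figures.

λ ≈ 29.9

I = πd⁴/64 = π×165⁴/64 = 3.638×10^7 mm⁴
A = 2.138×10^4 mm²;  r_min = √(I/A) = √(3.638×10^7/2.138×10^4) = 41.25 mm
L_e = K·L = 0.7 × 1.76 m = 1.232 m = 1232.0 mm
λ = L_e / r_min = 1232.0 / 41.25 = 29.9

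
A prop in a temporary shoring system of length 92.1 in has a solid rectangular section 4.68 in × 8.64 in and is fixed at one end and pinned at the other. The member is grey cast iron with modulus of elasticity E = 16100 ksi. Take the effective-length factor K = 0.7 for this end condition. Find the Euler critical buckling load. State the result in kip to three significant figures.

P_cr ≈ 2820 kip

Buckling occurs about the weak axis: I_min = h·b³/12 with b = 4.68 in (the shorter side).
I_min = 8.64×4.68³/12 = 73.80 in⁴
Effective length L_e = K·L = 0.7 × 92.1 = 64.47 in
P_cr = π²EI / L_e² = π² × 16100×10³ × 73.80 / 64.47² = 2.822×10^6 lb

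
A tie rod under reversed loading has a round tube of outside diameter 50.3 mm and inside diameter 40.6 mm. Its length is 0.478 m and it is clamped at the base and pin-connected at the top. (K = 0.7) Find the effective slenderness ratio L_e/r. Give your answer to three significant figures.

λ ≈ 20.7

d_o = 50.3 mm, d_i = 40.6 mm
I = π(d_o⁴ − d_i⁴)/64 = π(50.3⁴ − 40.60⁴)/64 = 1.809×10^5 mm⁴
A = 692.5 mm²;  r_min = √(I/A) = √(1.809×10^5/692.5) = 16.16 mm
L_e = K·L = 0.7 × 0.478 m = 0.3346 m = 334.60 mm
λ = L_e / r_min = 334.60 / 16.16 = 20.7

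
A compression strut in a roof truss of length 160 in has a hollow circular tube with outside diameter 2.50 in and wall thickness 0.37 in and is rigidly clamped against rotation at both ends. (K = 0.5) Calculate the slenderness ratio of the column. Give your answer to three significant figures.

λ ≈ 105

Inner diameter d_i = 2.50 − 2×0.37 = 1.760 in
I = π(d_o⁴ − d_i⁴)/64 = π(2.50⁴ − 1.760⁴)/64 = 1.446 in⁴
A = 2.476 in²;  r_min = √(I/A) = √(1.446/2.476) = 0.7643 in
L_e = K·L = 0.5 × 160 = 80.00 in
λ = L_e / r_min = 80.000 / 0.7643 = 105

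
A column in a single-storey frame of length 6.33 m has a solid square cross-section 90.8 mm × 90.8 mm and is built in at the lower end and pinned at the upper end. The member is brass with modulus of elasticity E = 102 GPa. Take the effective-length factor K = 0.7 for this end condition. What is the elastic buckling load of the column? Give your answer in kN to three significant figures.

I = a⁴/12 = 90.8⁴/12 = 5.665×10^6 mm⁴
I = 5.665×10^6 mm⁴ = 5.665×10^-6 m⁴
Effective length L_e = K·L = 0.7 × 6.33 = 4.431 m
P_cr = π²EI / L_e² = π² × 102×10⁹ × 5.665×10^-6 / 4.431² = 2.904×10^5 N

P_cr ≈ 290 kN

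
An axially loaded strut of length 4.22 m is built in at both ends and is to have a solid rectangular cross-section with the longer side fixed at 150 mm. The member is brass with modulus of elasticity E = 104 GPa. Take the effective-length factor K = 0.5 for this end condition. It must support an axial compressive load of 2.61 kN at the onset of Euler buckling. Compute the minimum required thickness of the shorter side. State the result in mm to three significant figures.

L_e = K·L = 0.5 × 4.22 = 2.110 m
Required I = P_cr·L_e²/(π²E) = 2.610×10^3 × 2.110² / (π² × 1.04×10^11) = 1.132×10^-8 m⁴
I_req = 1.132×10^4 mm⁴
Rectangle, weak axis: I_min = h·b³/12 with h = 150 mm fixed  ⇒  b = (12I/h)^(1/3) = 9.68 mm

b ≈ 9.68 mm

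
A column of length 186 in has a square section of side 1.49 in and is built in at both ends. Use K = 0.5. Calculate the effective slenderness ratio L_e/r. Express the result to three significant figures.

I = a⁴/12 = 1.49⁴/12 = 0.4107 in⁴
A = 2.220 in²;  r_min = √(I/A) = √(0.4107/2.220) = 0.4301 in
L_e = K·L = 0.5 × 186 = 93.00 in
λ = L_e / r_min = 93.000 / 0.4301 = 216

λ ≈ 216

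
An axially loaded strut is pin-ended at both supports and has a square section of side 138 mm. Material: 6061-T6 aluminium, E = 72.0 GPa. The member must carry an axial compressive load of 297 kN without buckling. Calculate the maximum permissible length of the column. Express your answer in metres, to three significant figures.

I = a⁴/12 = 138⁴/12 = 3.022×10^7 mm⁴
I = 3.022×10^-5 m⁴
At the buckling limit P_cr = P = 2.970×10^5 N
From P_cr = π²EI/(K·L)²:  L = (1/K)·√(π²EI/P_cr) = (1/1)·√(π²×7.20×10^10×3.022×10^-5/2.970×10^5)
L = 8.50 m

L_max ≈ 8.50 m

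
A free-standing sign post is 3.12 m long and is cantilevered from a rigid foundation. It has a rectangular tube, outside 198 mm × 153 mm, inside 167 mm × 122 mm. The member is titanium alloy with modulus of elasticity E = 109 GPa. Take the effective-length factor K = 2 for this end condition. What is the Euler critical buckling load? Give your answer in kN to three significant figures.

P_cr ≈ 935 kN

Weak-axis I_min = (h_o·b_o³ − h_i·b_i³)/12 with b_o = 153, b_i = 122.0 mm (shorter outer/inner sides).
I_min = (198×153³ − 167.0×122.0³)/12 = 3.383×10^7 mm⁴
I = 3.383×10^7 mm⁴ = 3.383×10^-5 m⁴
Effective length L_e = K·L = 2 × 3.12 = 6.240 m
P_cr = π²EI / L_e² = π² × 109×10⁹ × 3.383×10^-5 / 6.240² = 9.345×10^5 N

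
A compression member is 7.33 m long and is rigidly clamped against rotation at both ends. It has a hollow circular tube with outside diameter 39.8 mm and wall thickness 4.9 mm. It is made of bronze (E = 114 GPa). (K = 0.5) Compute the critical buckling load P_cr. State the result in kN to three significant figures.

Inner diameter d_i = 39.8 − 2×4.9 = 30.00 mm
I = π(d_o⁴ − d_i⁴)/64 = π(39.8⁴ − 30.00⁴)/64 = 8.341×10^4 mm⁴
I = 8.341×10^4 mm⁴ = 8.341×10^-8 m⁴
Effective length L_e = K·L = 0.5 × 7.33 = 3.665 m
P_cr = π²EI / L_e² = π² × 114×10⁹ × 8.341×10^-8 / 3.665² = 6.987×10^3 N

P_cr ≈ 6.99 kN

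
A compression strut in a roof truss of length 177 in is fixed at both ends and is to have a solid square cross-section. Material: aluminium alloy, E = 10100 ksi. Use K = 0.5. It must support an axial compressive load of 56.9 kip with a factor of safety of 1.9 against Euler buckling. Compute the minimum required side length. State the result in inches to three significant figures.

Required P_cr = n·P = 1.9 × 56.9 = 108.1 kip
L_e = K·L = 0.5 × 177 = 88.50 in
Required I = P_cr·L_e²/(π²E) = 1.081×10^5 × 88.50² / (π² × 1.01×10^7) = 8.494 in⁴
Solid square: I = a⁴/12  ⇒  a = (12I)^(1/4) = (12×8.494)^(1/4) = 3.18 in

a ≈ 3.18 in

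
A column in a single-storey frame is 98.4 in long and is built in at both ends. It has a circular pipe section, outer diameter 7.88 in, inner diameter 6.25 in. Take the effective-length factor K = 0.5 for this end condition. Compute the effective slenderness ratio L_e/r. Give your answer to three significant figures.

d_o = 7.88 in, d_i = 6.25 in
I = π(d_o⁴ − d_i⁴)/64 = π(7.88⁴ − 6.250⁴)/64 = 114.4 in⁴
A = 18.09 in²;  r_min = √(I/A) = √(114.4/18.09) = 2.514 in
L_e = K·L = 0.5 × 98.4 = 49.20 in
λ = L_e / r_min = 49.200 / 2.514 = 19.6

λ ≈ 19.6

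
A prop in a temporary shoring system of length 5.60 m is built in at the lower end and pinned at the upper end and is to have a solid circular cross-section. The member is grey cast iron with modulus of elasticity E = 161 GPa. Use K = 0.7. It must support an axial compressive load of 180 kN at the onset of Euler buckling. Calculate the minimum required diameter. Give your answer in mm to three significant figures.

L_e = K·L = 0.7 × 5.60 = 3.920 m
Required I = P_cr·L_e²/(π²E) = 1.800×10^5 × 3.920² / (π² × 1.61×10^11) = 1.741×10^-6 m⁴
I_req = 1.741×10^6 mm⁴
Solid circle: I = πd⁴/64  ⇒  d = (64I/π)^(1/4) = (64×1.741×10^6/π)^(1/4) = 77.2 mm

d ≈ 77.2 mm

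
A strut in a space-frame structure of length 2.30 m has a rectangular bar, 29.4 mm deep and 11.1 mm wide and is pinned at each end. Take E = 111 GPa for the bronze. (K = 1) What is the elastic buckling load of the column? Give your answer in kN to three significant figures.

Buckling occurs about the weak axis: I_min = h·b³/12 with b = 11.1 mm (the shorter side).
I_min = 29.4×11.1³/12 = 3.351×10^3 mm⁴
I = 3.351×10^3 mm⁴ = 3.351×10^-9 m⁴
Effective length L_e = K·L = 1 × 2.30 = 2.300 m
P_cr = π²EI / L_e² = π² × 111×10⁹ × 3.351×10^-9 / 2.300² = 693.9 N

P_cr ≈ 0.694 kN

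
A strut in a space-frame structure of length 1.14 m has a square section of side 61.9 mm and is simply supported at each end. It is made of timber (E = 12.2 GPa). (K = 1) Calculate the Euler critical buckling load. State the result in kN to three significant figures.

P_cr ≈ 113 kN

I = a⁴/12 = 61.9⁴/12 = 1.223×10^6 mm⁴
I = 1.223×10^6 mm⁴ = 1.223×10^-6 m⁴
Effective length L_e = K·L = 1 × 1.14 = 1.140 m
P_cr = π²EI / L_e² = π² × 12.2×10⁹ × 1.223×10^-6 / 1.140² = 1.134×10^5 N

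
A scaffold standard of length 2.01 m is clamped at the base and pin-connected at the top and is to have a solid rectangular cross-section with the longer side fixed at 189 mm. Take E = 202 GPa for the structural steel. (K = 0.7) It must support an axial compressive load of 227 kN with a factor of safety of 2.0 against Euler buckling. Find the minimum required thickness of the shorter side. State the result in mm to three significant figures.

b ≈ 30.6 mm

Required P_cr = n·P = 2.0 × 227 = 454.0 kN
L_e = K·L = 0.7 × 2.01 = 1.407 m
Required I = P_cr·L_e²/(π²E) = 4.540×10^5 × 1.407² / (π² × 2.02×10^11) = 4.508×10^-7 m⁴
I_req = 4.508×10^5 mm⁴
Rectangle, weak axis: I_min = h·b³/12 with h = 189 mm fixed  ⇒  b = (12I/h)^(1/3) = 30.6 mm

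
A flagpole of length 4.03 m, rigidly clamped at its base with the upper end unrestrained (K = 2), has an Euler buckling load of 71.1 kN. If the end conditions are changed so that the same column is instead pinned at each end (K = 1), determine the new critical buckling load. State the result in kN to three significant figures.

P_cr ≈ 284 kN

P_cr ∝ 1/K², so P_cr,new = P_cr,old × (K_old/K_new)² = 71.1 × (2/1)²
= 71.1 × 4.000 = 284 kN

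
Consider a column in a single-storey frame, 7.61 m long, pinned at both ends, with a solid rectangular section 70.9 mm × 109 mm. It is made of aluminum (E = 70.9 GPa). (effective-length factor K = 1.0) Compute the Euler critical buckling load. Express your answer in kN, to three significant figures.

P_cr ≈ 39.1 kN

Buckling occurs about the weak axis: I_min = h·b³/12 with b = 70.9 mm (the shorter side).
I_min = 109×70.9³/12 = 3.237×10^6 mm⁴
I = 3.237×10^6 mm⁴ = 3.237×10^-6 m⁴
Effective length L_e = K·L = 1 × 7.61 = 7.610 m
P_cr = π²EI / L_e² = π² × 70.9×10⁹ × 3.237×10^-6 / 7.610² = 3.912×10^4 N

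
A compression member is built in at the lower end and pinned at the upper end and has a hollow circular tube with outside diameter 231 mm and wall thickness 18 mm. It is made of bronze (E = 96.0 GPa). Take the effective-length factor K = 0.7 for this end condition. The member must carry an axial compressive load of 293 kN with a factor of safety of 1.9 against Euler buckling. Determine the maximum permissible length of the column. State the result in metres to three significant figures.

Inner diameter d_i = 231 − 2×18 = 195.0 mm
I = π(d_o⁴ − d_i⁴)/64 = π(231⁴ − 195.0⁴)/64 = 6.880×10^7 mm⁴
I = 6.880×10^-5 m⁴
Required critical load P_cr = n·P = 1.9 × 293 = 556.7 kN = 5.567×10^5 N
From P_cr = π²EI/(K·L)²:  L = (1/K)·√(π²EI/P_cr) = (1/0.7)·√(π²×9.60×10^10×6.880×10^-5/5.567×10^5)
L = 15.5 m

L_max ≈ 15.5 m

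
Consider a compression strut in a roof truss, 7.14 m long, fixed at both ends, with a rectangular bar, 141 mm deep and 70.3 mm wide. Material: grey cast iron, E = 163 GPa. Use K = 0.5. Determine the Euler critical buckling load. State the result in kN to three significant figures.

P_cr ≈ 515 kN

Buckling occurs about the weak axis: I_min = h·b³/12 with b = 70.3 mm (the shorter side).
I_min = 141×70.3³/12 = 4.082×10^6 mm⁴
I = 4.082×10^6 mm⁴ = 4.082×10^-6 m⁴
Effective length L_e = K·L = 0.5 × 7.14 = 3.570 m
P_cr = π²EI / L_e² = π² × 163×10⁹ × 4.082×10^-6 / 3.570² = 5.153×10^5 N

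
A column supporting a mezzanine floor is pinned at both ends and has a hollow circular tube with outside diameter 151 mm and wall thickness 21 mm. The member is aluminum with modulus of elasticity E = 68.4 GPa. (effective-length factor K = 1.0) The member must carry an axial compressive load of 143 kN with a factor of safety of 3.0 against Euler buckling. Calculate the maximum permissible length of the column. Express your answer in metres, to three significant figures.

L_max ≈ 5.41 m

Inner diameter d_i = 151 − 2×21 = 109.0 mm
I = π(d_o⁴ − d_i⁴)/64 = π(151⁴ − 109.0⁴)/64 = 1.859×10^7 mm⁴
I = 1.859×10^-5 m⁴
Required critical load P_cr = n·P = 3.0 × 143 = 429.0 kN = 4.290×10^5 N
From P_cr = π²EI/(K·L)²:  L = (1/K)·√(π²EI/P_cr) = (1/1)·√(π²×6.84×10^10×1.859×10^-5/4.290×10^5)
L = 5.41 m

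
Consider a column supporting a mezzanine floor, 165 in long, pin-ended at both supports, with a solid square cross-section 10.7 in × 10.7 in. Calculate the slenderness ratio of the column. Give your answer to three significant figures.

λ ≈ 53.4

For a square r = a/√12 = 10.7/√12 = 3.089 in
L_e = K·L = 1 × 165 = 165.0 in
λ = L_e / r_min = 165.00 / 3.089 = 53.4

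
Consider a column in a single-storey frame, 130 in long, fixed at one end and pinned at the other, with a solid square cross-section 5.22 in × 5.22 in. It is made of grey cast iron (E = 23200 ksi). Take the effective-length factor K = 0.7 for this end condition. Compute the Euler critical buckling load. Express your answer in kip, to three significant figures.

I = a⁴/12 = 5.22⁴/12 = 61.87 in⁴
Effective length L_e = K·L = 0.7 × 130 = 91.00 in
P_cr = π²EI / L_e² = π² × 23200×10³ × 61.87 / 91.00² = 1.711×10^6 lb

P_cr ≈ 1710 kip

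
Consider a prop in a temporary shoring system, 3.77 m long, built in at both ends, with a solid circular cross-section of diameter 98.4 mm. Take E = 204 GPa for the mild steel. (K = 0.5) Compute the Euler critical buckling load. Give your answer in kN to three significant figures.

P_cr ≈ 2610 kN

I = πd⁴/64 = π×98.4⁴/64 = 4.602×10^6 mm⁴
I = 4.602×10^6 mm⁴ = 4.602×10^-6 m⁴
Effective length L_e = K·L = 0.5 × 3.77 = 1.885 m
P_cr = π²EI / L_e² = π² × 204×10⁹ × 4.602×10^-6 / 1.885² = 2.608×10^6 N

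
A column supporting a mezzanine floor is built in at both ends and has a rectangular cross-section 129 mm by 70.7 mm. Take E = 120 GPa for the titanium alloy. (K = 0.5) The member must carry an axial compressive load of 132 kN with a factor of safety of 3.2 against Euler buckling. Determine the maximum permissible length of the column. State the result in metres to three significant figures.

L_max ≈ 6.53 m

Buckling occurs about the weak axis: I_min = h·b³/12 with b = 70.7 mm (the shorter side).
I_min = 129×70.7³/12 = 3.799×10^6 mm⁴
I = 3.799×10^-6 m⁴
Required critical load P_cr = n·P = 3.2 × 132 = 422.4 kN = 4.224×10^5 N
From P_cr = π²EI/(K·L)²:  L = (1/K)·√(π²EI/P_cr) = (1/0.5)·√(π²×1.20×10^11×3.799×10^-6/4.224×10^5)
L = 6.53 m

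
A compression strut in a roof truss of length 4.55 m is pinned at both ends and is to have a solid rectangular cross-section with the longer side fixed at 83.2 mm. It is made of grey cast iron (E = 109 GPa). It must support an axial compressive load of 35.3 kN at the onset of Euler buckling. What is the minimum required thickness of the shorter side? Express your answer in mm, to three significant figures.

b ≈ 46.1 mm

L_e = K·L = 1 × 4.55 = 4.550 m
Required I = P_cr·L_e²/(π²E) = 3.530×10^4 × 4.550² / (π² × 1.09×10^11) = 6.793×10^-7 m⁴
I_req = 6.793×10^5 mm⁴
Rectangle, weak axis: I_min = h·b³/12 with h = 83.2 mm fixed  ⇒  b = (12I/h)^(1/3) = 46.1 mm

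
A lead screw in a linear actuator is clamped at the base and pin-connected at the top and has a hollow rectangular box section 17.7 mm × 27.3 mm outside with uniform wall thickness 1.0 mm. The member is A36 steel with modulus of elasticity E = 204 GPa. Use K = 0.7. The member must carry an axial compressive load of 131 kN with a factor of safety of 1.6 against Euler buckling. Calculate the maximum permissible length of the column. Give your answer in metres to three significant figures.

L_max ≈ 0.296 m

Inner dimensions: h_i = 27.3 − 2×1.0 = 25.30 mm, b_i = 17.7 − 2×1.0 = 15.70 mm
Weak-axis I_min = (h_o·b_o³ − h_i·b_i³)/12 with b_o = 17.7, b_i = 15.70 mm (shorter outer/inner sides).
I_min = (27.3×17.7³ − 25.30×15.70³)/12 = 4.456×10^3 mm⁴
I = 4.456×10^-9 m⁴
Required critical load P_cr = n·P = 1.6 × 131 = 209.6 kN = 2.096×10^5 N
From P_cr = π²EI/(K·L)²:  L = (1/K)·√(π²EI/P_cr) = (1/0.7)·√(π²×2.04×10^11×4.456×10^-9/2.096×10^5)
L = 0.296 m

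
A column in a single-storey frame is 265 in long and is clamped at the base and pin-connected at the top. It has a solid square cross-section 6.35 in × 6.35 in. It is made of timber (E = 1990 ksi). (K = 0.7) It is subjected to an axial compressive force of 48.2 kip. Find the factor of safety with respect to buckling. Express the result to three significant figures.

n ≈ 1.60

I = a⁴/12 = 6.35⁴/12 = 135.5 in⁴
Effective length L_e = K·L = 0.7 × 265 = 185.5 in
P_cr = π²EI / L_e² = π² × 1990×10³ × 135.5 / 185.5² = 7.734×10^4 lb
Factor of safety n = P_cr / P = 77.335 / 48.2 = 1.60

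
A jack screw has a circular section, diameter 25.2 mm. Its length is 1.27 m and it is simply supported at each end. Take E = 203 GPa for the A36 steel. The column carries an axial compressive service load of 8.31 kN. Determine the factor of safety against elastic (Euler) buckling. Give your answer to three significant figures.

n ≈ 2.96

I = πd⁴/64 = π×25.2⁴/64 = 1.980×10^4 mm⁴
I = 1.980×10^4 mm⁴ = 1.980×10^-8 m⁴
Effective length L_e = K·L = 1 × 1.27 = 1.270 m
P_cr = π²EI / L_e² = π² × 203×10⁹ × 1.980×10^-8 / 1.270² = 2.459×10^4 N
Factor of safety n = P_cr / P = 24.590 / 8.31 = 2.96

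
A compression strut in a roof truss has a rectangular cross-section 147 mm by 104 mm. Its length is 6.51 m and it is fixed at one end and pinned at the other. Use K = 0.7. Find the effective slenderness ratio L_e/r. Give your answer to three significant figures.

λ ≈ 152

Buckling occurs about the weak axis: I_min = h·b³/12 with b = 104 mm (the shorter side).
I_min = 147×104³/12 = 1.378×10^7 mm⁴
A = 1.529×10^4 mm²;  r_min = √(I/A) = √(1.378×10^7/1.529×10^4) = 30.02 mm
L_e = K·L = 0.7 × 6.51 m = 4.557 m = 4557.0 mm
λ = L_e / r_min = 4557.0 / 30.02 = 152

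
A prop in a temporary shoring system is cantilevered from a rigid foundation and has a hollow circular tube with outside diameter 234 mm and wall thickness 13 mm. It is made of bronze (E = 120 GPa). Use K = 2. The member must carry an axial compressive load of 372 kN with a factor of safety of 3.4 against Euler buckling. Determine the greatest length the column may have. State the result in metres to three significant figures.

Inner diameter d_i = 234 − 2×13 = 208.0 mm
I = π(d_o⁴ − d_i⁴)/64 = π(234⁴ − 208.0⁴)/64 = 5.529×10^7 mm⁴
I = 5.529×10^-5 m⁴
Required critical load P_cr = n·P = 3.4 × 372 = 1265 kN = 1.265×10^6 N
From P_cr = π²EI/(K·L)²:  L = (1/K)·√(π²EI/P_cr) = (1/2)·√(π²×1.20×10^11×5.529×10^-5/1.265×10^6)
L = 3.60 m

L_max ≈ 3.60 m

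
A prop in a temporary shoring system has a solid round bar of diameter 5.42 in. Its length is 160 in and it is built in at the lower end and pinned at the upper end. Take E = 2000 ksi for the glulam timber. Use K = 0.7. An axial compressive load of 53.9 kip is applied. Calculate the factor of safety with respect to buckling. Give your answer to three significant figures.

n ≈ 1.24

I = πd⁴/64 = π×5.42⁴/64 = 42.36 in⁴
Effective length L_e = K·L = 0.7 × 160 = 112.0 in
P_cr = π²EI / L_e² = π² × 2000×10³ × 42.36 / 112.0² = 6.666×10^4 lb
Factor of safety n = P_cr / P = 66.659 / 53.9 = 1.24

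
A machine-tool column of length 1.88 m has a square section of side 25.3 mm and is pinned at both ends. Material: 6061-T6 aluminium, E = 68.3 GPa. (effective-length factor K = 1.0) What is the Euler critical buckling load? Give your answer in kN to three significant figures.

P_cr ≈ 6.51 kN

I = a⁴/12 = 25.3⁴/12 = 3.414×10^4 mm⁴
I = 3.414×10^4 mm⁴ = 3.414×10^-8 m⁴
Effective length L_e = K·L = 1 × 1.88 = 1.880 m
P_cr = π²EI / L_e² = π² × 68.3×10⁹ × 3.414×10^-8 / 1.880² = 6.512×10^3 N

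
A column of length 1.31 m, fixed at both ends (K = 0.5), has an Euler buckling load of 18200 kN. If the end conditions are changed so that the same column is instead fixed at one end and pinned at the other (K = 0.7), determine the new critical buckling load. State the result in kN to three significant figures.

P_cr ≈ 9290 kN

P_cr ∝ 1/K², so P_cr,new = P_cr,old × (K_old/K_new)² = 18200 × (0.5/0.7)²
= 18200 × 0.5102 = 9290 kN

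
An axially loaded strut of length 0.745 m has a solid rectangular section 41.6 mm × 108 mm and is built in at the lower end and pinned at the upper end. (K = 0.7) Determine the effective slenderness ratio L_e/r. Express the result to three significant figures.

λ ≈ 43.4

For a rectangle r_min = b/√12 = 41.6/√12 = 12.01 mm
L_e = K·L = 0.7 × 0.745 m = 0.5215 m = 521.50 mm
λ = L_e / r_min = 521.50 / 12.01 = 43.4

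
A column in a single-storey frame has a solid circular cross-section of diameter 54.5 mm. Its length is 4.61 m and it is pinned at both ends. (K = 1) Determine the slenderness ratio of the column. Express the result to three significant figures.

I = πd⁴/64 = π×54.5⁴/64 = 4.331×10^5 mm⁴
A = 2.333×10^3 mm²;  r_min = √(I/A) = √(4.331×10^5/2.333×10^3) = 13.63 mm
L_e = K·L = 1 × 4.61 m = 4.610 m = 4610.0 mm
λ = L_e / r_min = 4610.0 / 13.63 = 338

λ ≈ 338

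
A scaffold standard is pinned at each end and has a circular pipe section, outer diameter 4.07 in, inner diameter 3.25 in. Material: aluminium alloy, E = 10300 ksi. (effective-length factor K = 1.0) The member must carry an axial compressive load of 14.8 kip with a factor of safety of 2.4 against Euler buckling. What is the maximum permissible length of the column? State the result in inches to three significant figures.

d_o = 4.07 in, d_i = 3.25 in
I = π(d_o⁴ − d_i⁴)/64 = π(4.07⁴ − 3.250⁴)/64 = 7.993 in⁴
Required critical load P_cr = n·P = 2.4 × 14.8 = 35.52 kip = 3.552×10^4 lb
From P_cr = π²EI/(K·L)²:  L = (1/K)·√(π²EI/P_cr) = (1/1)·√(π²×1.03×10^7×7.993/3.552×10^4)
L = 151 in

L_max ≈ 151 in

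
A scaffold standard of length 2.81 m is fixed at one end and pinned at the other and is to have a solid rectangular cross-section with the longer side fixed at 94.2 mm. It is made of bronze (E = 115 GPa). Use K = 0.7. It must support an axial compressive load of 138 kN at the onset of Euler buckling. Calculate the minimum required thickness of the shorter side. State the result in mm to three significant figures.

b ≈ 39.1 mm

L_e = K·L = 0.7 × 2.81 = 1.967 m
Required I = P_cr·L_e²/(π²E) = 1.380×10^5 × 1.967² / (π² × 1.15×10^11) = 4.704×10^-7 m⁴
I_req = 4.704×10^5 mm⁴
Rectangle, weak axis: I_min = h·b³/12 with h = 94.2 mm fixed  ⇒  b = (12I/h)^(1/3) = 39.1 mm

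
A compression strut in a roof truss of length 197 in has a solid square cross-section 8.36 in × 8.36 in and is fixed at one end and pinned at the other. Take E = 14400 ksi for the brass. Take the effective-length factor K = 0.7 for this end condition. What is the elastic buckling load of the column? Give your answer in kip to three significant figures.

P_cr ≈ 3040 kip

I = a⁴/12 = 8.36⁴/12 = 407.0 in⁴
Effective length L_e = K·L = 0.7 × 197 = 137.9 in
P_cr = π²EI / L_e² = π² × 14400×10³ × 407.0 / 137.9² = 3.042×10^6 lb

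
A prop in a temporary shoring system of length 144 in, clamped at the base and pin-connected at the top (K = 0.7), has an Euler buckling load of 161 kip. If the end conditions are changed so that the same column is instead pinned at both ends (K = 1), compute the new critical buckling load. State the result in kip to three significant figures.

P_cr ∝ 1/K², so P_cr,new = P_cr,old × (K_old/K_new)² = 161 × (0.7/1)²
= 161 × 0.4900 = 78.9 kip

P_cr ≈ 78.9 kip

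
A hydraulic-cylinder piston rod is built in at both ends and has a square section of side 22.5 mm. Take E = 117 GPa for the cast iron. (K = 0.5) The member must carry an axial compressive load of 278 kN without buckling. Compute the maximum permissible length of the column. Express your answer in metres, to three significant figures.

L_max ≈ 0.596 m

I = a⁴/12 = 22.5⁴/12 = 2.136×10^4 mm⁴
I = 2.136×10^-8 m⁴
At the buckling limit P_cr = P = 2.780×10^5 N
From P_cr = π²EI/(K·L)²:  L = (1/K)·√(π²EI/P_cr) = (1/0.5)·√(π²×1.17×10^11×2.136×10^-8/2.780×10^5)
L = 0.596 m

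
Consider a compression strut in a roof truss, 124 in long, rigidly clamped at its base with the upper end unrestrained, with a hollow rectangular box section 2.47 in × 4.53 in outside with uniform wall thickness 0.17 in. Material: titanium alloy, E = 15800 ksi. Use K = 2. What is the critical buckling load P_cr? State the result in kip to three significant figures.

P_cr ≈ 5.87 kip

Inner dimensions: h_i = 4.53 − 2×0.17 = 4.190 in, b_i = 2.47 − 2×0.17 = 2.130 in
Weak-axis I_min = (h_o·b_o³ − h_i·b_i³)/12 with b_o = 2.47, b_i = 2.130 in (shorter outer/inner sides).
I_min = (4.53×2.47³ − 4.190×2.130³)/12 = 2.314 in⁴
Effective length L_e = K·L = 2 × 124 = 248.0 in
P_cr = π²EI / L_e² = π² × 15800×10³ × 2.314 / 248.0² = 5.868×10^3 lb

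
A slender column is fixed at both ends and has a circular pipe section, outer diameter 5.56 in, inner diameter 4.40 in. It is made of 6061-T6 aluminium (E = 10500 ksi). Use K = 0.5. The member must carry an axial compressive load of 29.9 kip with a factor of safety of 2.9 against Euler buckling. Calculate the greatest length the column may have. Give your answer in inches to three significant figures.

d_o = 5.56 in, d_i = 4.40 in
I = π(d_o⁴ − d_i⁴)/64 = π(5.56⁴ − 4.400⁴)/64 = 28.51 in⁴
Required critical load P_cr = n·P = 2.9 × 29.9 = 86.71 kip = 8.671×10^4 lb
From P_cr = π²EI/(K·L)²:  L = (1/K)·√(π²EI/P_cr) = (1/0.5)·√(π²×1.05×10^7×28.51/8.671×10^4)
L = 369 in

L_max ≈ 369 in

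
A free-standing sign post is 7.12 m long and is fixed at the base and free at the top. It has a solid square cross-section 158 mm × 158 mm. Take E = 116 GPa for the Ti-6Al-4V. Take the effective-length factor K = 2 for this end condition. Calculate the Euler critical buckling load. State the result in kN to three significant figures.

I = a⁴/12 = 158⁴/12 = 5.193×10^7 mm⁴
I = 5.193×10^7 mm⁴ = 5.193×10^-5 m⁴
Effective length L_e = K·L = 2 × 7.12 = 14.24 m
P_cr = π²EI / L_e² = π² × 116×10⁹ × 5.193×10^-5 / 14.24² = 2.932×10^5 N

P_cr ≈ 293 kN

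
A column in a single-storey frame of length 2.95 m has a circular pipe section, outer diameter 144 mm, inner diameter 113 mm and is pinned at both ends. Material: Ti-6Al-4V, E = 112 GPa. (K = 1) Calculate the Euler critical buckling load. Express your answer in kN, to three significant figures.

P_cr ≈ 1660 kN

d_o = 144 mm, d_i = 113 mm
I = π(d_o⁴ − d_i⁴)/64 = π(144⁴ − 113.0⁴)/64 = 1.310×10^7 mm⁴
I = 1.310×10^7 mm⁴ = 1.310×10^-5 m⁴
Effective length L_e = K·L = 1 × 2.95 = 2.950 m
P_cr = π²EI / L_e² = π² × 112×10⁹ × 1.310×10^-5 / 2.950² = 1.664×10^6 N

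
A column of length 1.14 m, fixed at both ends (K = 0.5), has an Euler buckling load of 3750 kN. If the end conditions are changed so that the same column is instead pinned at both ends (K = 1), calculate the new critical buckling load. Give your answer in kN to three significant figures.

P_cr ∝ 1/K², so P_cr,new = P_cr,old × (K_old/K_new)² = 3750 × (0.5/1)²
= 3750 × 0.2500 = 938 kN

P_cr ≈ 938 kN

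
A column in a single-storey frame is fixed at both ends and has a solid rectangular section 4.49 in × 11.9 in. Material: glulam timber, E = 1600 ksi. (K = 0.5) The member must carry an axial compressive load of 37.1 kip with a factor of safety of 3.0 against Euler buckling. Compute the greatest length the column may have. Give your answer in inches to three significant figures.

Buckling occurs about the weak axis: I_min = h·b³/12 with b = 4.49 in (the shorter side).
I_min = 11.9×4.49³/12 = 89.76 in⁴
Required critical load P_cr = n·P = 3.0 × 37.1 = 111.3 kip = 1.113×10^5 lb
From P_cr = π²EI/(K·L)²:  L = (1/K)·√(π²EI/P_cr) = (1/0.5)·√(π²×1.60×10^6×89.76/1.113×10^5)
L = 226 in

L_max ≈ 226 in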